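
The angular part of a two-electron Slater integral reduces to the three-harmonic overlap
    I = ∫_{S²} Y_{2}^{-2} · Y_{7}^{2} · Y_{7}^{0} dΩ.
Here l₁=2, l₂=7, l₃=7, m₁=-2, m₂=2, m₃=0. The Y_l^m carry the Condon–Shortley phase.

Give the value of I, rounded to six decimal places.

Checks pass: Σm=0; 16 even; l₃=7∈[5,9].
(2·2+1)(2·7+1)(2·7+1) = 1125
Δ: 2! 2! 12! / 17! → 1/185640
sum: t=0:+1/2419200 t=1:−1/518400 t=2:+1/2419200 = -1/907200
3j²(2 7 7; 0 0 0) = Δ·Π!·Σ² = 56/3315  (sign +1)
sum: t=2:+1/2419200 = 1/2419200
3j²(2 7 7; -2 2 0) = Δ·Π!·Σ² = 27/1105  (sign -1)
combine: 4πI² = 1125·56/3315·27/1105 = 22680/48841
take √, sign -1: I = -0.19223140

-0.192231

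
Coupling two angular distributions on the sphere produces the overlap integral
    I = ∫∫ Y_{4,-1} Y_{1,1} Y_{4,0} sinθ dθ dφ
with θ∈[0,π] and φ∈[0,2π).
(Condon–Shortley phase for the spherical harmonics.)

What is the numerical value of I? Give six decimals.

l₁+l₂+l₃=9 is odd: 3j(l;000)=0 ⇒ I=0

0.000000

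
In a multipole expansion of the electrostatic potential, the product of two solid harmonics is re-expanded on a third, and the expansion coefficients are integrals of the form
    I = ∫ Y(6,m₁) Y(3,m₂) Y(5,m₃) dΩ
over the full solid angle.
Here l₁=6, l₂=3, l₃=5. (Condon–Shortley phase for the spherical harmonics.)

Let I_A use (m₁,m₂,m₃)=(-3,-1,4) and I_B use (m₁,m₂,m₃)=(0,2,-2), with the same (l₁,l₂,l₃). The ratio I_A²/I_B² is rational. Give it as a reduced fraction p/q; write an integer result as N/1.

Same 6,3,5: normalisation and zero-m 3j drop out of the ratio.
A: Δ: 4! 8! 2! / 15! → 1/675675; sum: t=1:−1/241920 t=2:+1/40320 = 1/48384; 3j²(6 3 5; -3 -1 4) = Δ·Π!·Σ² = 24/1001  (sign -1)
B: Δ: 4! 8! 2! / 15! → 1/675675; sum: t=3:−1/8640 t=4:+1/34560 = -1/11520; 3j²(6 3 5; 0 2 -2) = Δ·Π!·Σ² = 3/143  (sign +1)
I_A²/I_B² = (24/1001)/(3/143) = 8/7

8/7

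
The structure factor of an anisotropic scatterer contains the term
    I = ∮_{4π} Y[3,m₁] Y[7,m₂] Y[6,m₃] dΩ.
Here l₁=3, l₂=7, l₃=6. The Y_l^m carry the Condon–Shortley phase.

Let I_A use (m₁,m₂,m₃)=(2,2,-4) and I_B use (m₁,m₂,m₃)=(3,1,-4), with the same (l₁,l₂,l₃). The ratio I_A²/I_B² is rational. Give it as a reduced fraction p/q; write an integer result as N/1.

Same 3,7,6: normalisation and zero-m 3j drop out of the ratio.
A: Δ: 4! 2! 10! / 17! → 1/2042040; sum: t=0:+1/8709120 t=1:−1/967680 = -1/1088640; 3j²(3 7 6; 2 2 -4) = Δ·Π!·Σ² = 800/51051  (sign -1)
B: Δ: 4! 2! 10! / 17! → 1/2042040; sum: t=0:+1/3870720 = 1/3870720; 3j²(3 7 6; 3 1 -4) = Δ·Π!·Σ² = 675/136136  (sign +1)
I_A²/I_B² = (800/51051)/(675/136136) = 256/81

256/81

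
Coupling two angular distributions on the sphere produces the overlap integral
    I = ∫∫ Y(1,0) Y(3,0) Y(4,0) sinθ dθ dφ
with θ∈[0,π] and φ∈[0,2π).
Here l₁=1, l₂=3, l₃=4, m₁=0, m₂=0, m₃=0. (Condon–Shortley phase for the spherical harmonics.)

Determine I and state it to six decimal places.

0.246233

Checks pass: Σm=0; 8 even; l₃=4∈[2,4].
(2·1+1)(2·3+1)(2·4+1) = 189
Δ: 0! 2! 6! / 9! → 1/252
sum: t=0:+1/36 = 1/36
3j²(1 3 4; 0 0 0) = Δ·Π!·Σ² = 4/63  (sign +1)
(m-triple is (0,0,0) — same symbol as above.)
combine: 4πI² = 189·4/63·4/63 = 16/21
take √, sign +1: I = 0.24623252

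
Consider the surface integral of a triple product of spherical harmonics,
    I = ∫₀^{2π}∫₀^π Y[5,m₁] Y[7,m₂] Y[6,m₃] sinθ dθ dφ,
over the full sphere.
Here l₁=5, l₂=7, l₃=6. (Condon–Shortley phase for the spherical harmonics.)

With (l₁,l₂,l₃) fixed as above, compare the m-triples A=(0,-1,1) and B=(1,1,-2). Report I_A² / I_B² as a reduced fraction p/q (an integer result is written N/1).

86700/134689

Same 5,7,6: normalisation and zero-m 3j drop out of the ratio.
A: Δ: 6! 4! 8! / 19! → 1/174594420; sum: t=1:−1/2073600 t=2:+1/165888 t=3:−1/103680 t=4:+1/414720 t=5:−1/14515200 = -17/9676800; 3j²(5 7 6; 0 -1 1) = Δ·Π!·Σ² = 85/19019  (sign +1)
B: Δ: 6! 4! 8! / 19! → 1/174594420; sum: t=0:+1/696729600 t=1:−1/3628800 t=2:+1/276480 t=3:−1/155520 t=4:+1/663552 = -367/232243200; 3j²(5 7 6; 1 1 -2) = Δ·Π!·Σ² = 134689/19399380  (sign -1)
I_A²/I_B² = (85/19019)/(134689/19399380) = 86700/134689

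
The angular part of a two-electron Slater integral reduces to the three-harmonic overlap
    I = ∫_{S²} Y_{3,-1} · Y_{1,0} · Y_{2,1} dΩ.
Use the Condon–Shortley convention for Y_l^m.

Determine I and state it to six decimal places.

Rules hold: Σm=0, L=6 even, 2≤2≤4.
N = 7·3·5 = 105
Δ = 2!·4!·0!/7! = 1/105
Racah Σ t=1..1: t=1:−1/4 = -1/4
⇒ 3j(3 1 2; 0 0 0)² = 3/35, sgn -1
Racah Σ t=1..1: t=1:−1/6 = -1/6
⇒ 3j(3 1 2; -1 0 1)² = 8/105, sgn +1
4πI² = N·(3j₀)²·(3jₘ)² = 24/35
I = -1·√(0.685714/4π) = -0.23359668

-0.233597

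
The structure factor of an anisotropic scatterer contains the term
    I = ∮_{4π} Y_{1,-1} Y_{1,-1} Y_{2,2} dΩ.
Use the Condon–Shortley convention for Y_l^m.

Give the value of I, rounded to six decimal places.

Checks pass: Σm=0; 4 even; l₃=2∈[0,2].
(2·1+1)(2·1+1)(2·2+1) = 45
Δ: 0! 2! 2! / 5! → 1/30
sum: t=0:+1/1 = 1/1
3j²(1 1 2; 0 0 0) = Δ·Π!·Σ² = 2/15  (sign +1)
sum: t=0:+1/4 = 1/4
3j²(1 1 2; -1 -1 2) = Δ·Π!·Σ² = 1/5  (sign +1)
combine: 4πI² = 45·2/15·1/5 = 6/5
take √, sign +1: I = 0.30901936

0.309019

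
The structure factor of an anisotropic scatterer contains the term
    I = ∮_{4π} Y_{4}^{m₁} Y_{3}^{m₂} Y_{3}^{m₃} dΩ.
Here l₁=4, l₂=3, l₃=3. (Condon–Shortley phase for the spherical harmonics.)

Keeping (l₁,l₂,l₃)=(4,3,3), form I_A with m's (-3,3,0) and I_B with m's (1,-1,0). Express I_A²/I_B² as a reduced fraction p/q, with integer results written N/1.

Shared (l₁,l₂,l₃)=(4,3,3): N and (l;000)² cancel in I_A²/I_B².
A: Δ = 4!·4!·2!/11! = 1/34650; Racah Σ t=4..4: t=4:+1/288 = 1/288; ⇒ 3j(4 3 3; -3 3 0)² = 1/22, sgn -1
B: Δ = 4!·4!·2!/11! = 1/34650; Racah Σ t=0..2: t=0:+1/288 t=1:−1/24 t=2:+1/48 = -5/288; ⇒ 3j(4 3 3; 1 -1 0)² = 5/462, sgn +1
I_A²/I_B² = (1/22)/(5/462) = 21/5

21/5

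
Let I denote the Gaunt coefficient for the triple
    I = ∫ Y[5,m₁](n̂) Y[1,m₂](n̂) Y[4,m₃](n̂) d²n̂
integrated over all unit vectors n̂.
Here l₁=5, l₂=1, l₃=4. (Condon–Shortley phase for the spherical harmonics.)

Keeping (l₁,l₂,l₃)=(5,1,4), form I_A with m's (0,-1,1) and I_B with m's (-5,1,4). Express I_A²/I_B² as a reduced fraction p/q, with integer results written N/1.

Same 5,1,4: normalisation and zero-m 3j drop out of the ratio.
A: Δ: 2! 8! 0! / 11! → 1/495; sum: t=0:+1/1440 = 1/1440; 3j²(5 1 4; 0 -1 1) = Δ·Π!·Σ² = 2/99  (sign -1)
B: Δ: 2! 8! 0! / 11! → 1/495; sum: t=2:+1/80640 = 1/80640; 3j²(5 1 4; -5 1 4) = Δ·Π!·Σ² = 1/11  (sign +1)
I_A²/I_B² = (2/99)/(1/11) = 2/9

2/9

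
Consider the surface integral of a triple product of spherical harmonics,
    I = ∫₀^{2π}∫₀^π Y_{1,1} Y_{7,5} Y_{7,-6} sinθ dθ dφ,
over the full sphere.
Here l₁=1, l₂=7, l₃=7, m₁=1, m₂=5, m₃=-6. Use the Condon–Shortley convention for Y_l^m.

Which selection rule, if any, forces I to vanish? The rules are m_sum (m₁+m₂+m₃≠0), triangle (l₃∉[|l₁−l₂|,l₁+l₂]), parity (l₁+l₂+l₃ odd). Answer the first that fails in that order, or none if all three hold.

parity

azimuthal sum: 1 + 5 − 6 = 0  ✓
6 ≤ 7 ≤ 8 (triangle on l)  ✓
L = 1 + 7 + 7 = 15 (odd)  ✗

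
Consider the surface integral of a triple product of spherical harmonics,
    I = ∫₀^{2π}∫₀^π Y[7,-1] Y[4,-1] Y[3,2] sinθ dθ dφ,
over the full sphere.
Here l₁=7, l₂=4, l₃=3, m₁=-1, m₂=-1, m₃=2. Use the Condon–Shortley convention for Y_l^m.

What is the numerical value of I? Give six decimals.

Checks pass: Σm=0; 14 even; l₃=3∈[3,11].
(2·7+1)(2·4+1)(2·3+1) = 945
Δ: 8! 6! 0! / 15! → 1/45045
sum: t=4:+1/20736 = 1/20736
3j²(7 4 3; 0 0 0) = Δ·Π!·Σ² = 35/1287  (sign -1)
sum: t=3:−1/86400 = -1/86400
3j²(7 4 3; -1 -1 2) = Δ·Π!·Σ² = 16/2145  (sign +1)
combine: 4πI² = 945·35/1287·16/2145 = 3920/20449
take √, sign -1: I = -0.12350998

-0.123510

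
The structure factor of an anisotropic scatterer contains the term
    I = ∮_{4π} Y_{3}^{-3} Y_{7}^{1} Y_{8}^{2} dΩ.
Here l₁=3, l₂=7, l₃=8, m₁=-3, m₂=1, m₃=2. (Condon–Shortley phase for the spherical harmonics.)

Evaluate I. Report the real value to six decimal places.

-0.168590

m-sum 0 ✓  L=18 even ✓  4≤8≤10 ✓
Π(2lᵢ+1) = 7×15×17 = 1785
triangle coeff Δ(3,7,8) = 1/5290740
Σ_t [0,2]: t=0:+1/7257600 t=1:−1/2073600 t=2:+1/7257600 = -1/4838400
(3j)²=252/20995 [(3 7 8; 0 0 0)], sign=-1
Σ_t [2,2]: t=2:+1/24883200 = 1/24883200
(3j)²=70/4199 [(3 7 8; -3 1 2)], sign=+1
⇒ 4πI² = 370440/1037153
I = (-1)√(370440/1037153/(4π)) = -0.16859030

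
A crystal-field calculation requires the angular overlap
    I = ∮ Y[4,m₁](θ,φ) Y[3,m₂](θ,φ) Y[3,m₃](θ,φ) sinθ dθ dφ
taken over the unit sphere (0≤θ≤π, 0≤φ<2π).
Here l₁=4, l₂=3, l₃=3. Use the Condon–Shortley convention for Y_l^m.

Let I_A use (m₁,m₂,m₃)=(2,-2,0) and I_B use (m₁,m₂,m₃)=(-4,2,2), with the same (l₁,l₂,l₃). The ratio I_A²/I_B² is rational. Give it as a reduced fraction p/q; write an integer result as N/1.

3/70

l's match ⇒ only the (l;m) 3-j factors differ between A and B.
A: triangle coeff Δ(4,3,3) = 1/34650; Σ_t [0,1]: t=0:+1/96 t=1:−1/72 = -1/288; (3j)²=1/462 [(4 3 3; 2 -2 0)], sign=+1
B: triangle coeff Δ(4,3,3) = 1/34650; Σ_t [4,4]: t=4:+1/576 = 1/576; (3j)²=5/99 [(4 3 3; -4 2 2)], sign=-1
I_A²/I_B² = (1/462)/(5/99) = 3/70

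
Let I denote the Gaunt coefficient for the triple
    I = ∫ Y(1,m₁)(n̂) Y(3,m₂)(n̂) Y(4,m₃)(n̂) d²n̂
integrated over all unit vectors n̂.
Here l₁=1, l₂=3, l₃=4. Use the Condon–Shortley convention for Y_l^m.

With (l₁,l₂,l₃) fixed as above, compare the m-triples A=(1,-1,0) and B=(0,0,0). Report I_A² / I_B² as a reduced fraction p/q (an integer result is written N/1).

Shared (l₁,l₂,l₃)=(1,3,4): N and (l;000)² cancel in I_A²/I_B².
A: Δ = 0!·2!·6!/9! = 1/252; Racah Σ t=0..0: t=0:+1/96 = 1/96; ⇒ 3j(1 3 4; 1 -1 0)² = 1/42, sgn +1
B: Δ = 0!·2!·6!/9! = 1/252; Racah Σ t=0..0: t=0:+1/36 = 1/36; ⇒ 3j(1 3 4; 0 0 0)² = 4/63, sgn +1
I_A²/I_B² = (1/42)/(4/63) = 3/8

3/8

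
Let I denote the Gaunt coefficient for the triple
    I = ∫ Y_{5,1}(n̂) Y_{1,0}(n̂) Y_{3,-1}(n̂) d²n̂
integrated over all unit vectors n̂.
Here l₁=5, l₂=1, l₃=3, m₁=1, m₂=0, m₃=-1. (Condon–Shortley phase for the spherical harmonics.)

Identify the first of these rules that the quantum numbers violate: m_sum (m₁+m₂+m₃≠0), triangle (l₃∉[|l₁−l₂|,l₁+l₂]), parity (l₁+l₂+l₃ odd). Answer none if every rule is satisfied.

triangle

Σmᵢ = 0  ✓
l₃∈[|l₁−l₂|,l₁+l₂]=[4,6], have l₃=3  ✗
Σlᵢ = 9 ⇒ odd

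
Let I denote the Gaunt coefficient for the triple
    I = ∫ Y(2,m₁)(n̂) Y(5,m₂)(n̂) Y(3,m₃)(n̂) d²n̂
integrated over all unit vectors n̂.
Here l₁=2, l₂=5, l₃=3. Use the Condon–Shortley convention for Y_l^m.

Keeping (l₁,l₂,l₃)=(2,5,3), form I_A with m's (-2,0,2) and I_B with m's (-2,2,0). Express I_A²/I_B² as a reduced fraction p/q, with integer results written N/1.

l's match ⇒ only the (l;m) 3-j factors differ between A and B.
A: triangle coeff Δ(2,5,3) = 1/2310; Σ_t [4,4]: t=4:+1/2880 = 1/2880; (3j)²=1/462 [(2 5 3; -2 0 2)], sign=-1
B: triangle coeff Δ(2,5,3) = 1/2310; Σ_t [4,4]: t=4:+1/864 = 1/864; (3j)²=1/66 [(2 5 3; -2 2 0)], sign=-1
I_A²/I_B² = (1/462)/(1/66) = 1/7

1/7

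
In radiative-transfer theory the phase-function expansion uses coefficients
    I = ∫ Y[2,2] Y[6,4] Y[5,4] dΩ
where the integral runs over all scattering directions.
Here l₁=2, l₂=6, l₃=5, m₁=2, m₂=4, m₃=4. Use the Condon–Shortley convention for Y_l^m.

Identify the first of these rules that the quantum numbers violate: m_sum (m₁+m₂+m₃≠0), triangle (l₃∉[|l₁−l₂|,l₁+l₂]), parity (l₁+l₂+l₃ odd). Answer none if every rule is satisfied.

azimuthal sum: 2 + 4 + 4 = 10  ✗
4 ≤ 5 ≤ 8 (triangle on l)
L = 2 + 6 + 5 = 13 (odd)

m_sum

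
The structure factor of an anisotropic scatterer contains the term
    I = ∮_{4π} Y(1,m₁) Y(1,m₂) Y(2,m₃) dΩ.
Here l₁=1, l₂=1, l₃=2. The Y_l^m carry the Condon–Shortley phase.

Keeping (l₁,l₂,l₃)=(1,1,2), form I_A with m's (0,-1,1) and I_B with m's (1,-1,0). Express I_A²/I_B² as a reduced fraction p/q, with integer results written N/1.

3/1

l's match ⇒ only the (l;m) 3-j factors differ between A and B.
A: triangle coeff Δ(1,1,2) = 1/30; Σ_t [0,0]: t=0:+1/2 = 1/2; (3j)²=1/10 [(1 1 2; 0 -1 1)], sign=-1
B: triangle coeff Δ(1,1,2) = 1/30; Σ_t [0,0]: t=0:+1/4 = 1/4; (3j)²=1/30 [(1 1 2; 1 -1 0)], sign=+1
I_A²/I_B² = (1/10)/(1/30) = 3/1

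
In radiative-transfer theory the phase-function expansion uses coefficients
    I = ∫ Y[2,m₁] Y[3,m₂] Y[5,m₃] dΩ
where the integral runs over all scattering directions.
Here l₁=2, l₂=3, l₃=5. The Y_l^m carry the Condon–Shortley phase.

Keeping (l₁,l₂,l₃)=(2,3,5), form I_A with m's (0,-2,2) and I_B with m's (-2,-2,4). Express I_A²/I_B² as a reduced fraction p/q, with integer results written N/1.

Same 2,3,5: normalisation and zero-m 3j drop out of the ratio.
A: Δ: 0! 4! 6! / 11! → 1/2310; sum: t=0:+1/480 = 1/480; 3j²(2 3 5; 0 -2 2) = Δ·Π!·Σ² = 3/110  (sign -1)
B: Δ: 0! 4! 6! / 11! → 1/2310; sum: t=0:+1/2880 = 1/2880; 3j²(2 3 5; -2 -2 4) = Δ·Π!·Σ² = 3/55  (sign -1)
I_A²/I_B² = (3/110)/(3/55) = 1/2

1/2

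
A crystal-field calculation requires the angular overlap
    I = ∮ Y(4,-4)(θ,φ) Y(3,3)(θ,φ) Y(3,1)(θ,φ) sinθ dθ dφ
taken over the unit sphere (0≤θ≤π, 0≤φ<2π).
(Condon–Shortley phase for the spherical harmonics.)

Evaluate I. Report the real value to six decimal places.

Checks pass: Σm=0; 10 even; l₃=3∈[1,7].
(2·4+1)(2·3+1)(2·3+1) = 441
Δ: 4! 4! 2! / 11! → 1/34650
sum: t=1:−1/72 t=2:+1/16 t=3:−1/72 = 5/144
3j²(4 3 3; 0 0 0) = Δ·Π!·Σ² = 2/77  (sign -1)
sum: t=4:+1/1152 = 1/1152
3j²(4 3 3; -4 3 1) = Δ·Π!·Σ² = 1/33  (sign +1)
combine: 4πI² = 441·2/77·1/33 = 42/121
take √, sign -1: I = -0.16619847

-0.166198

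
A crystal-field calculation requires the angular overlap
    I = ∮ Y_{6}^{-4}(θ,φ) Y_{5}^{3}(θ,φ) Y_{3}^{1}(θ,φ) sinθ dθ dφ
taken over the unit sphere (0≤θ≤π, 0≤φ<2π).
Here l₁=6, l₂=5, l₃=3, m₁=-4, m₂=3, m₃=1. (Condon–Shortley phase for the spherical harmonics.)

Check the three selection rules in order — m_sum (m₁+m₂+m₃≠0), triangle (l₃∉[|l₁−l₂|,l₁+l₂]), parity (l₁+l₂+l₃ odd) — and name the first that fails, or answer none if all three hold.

none

m₁+m₂+m₃ = -4 + 3 + 1 = 0  ✓
triangle: |6−5|=1 ≤ l₃=3 ≤ 6+5=11  ✓
parity: l₁+l₂+l₃ = 14 is even  ✓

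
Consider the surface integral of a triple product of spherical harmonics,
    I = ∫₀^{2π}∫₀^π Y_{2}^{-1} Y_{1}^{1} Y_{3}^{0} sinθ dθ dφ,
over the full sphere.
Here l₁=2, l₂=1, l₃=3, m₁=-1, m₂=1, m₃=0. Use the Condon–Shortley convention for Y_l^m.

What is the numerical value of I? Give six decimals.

Rules hold: Σm=0, L=6 even, 1≤3≤3.
N = 5·3·7 = 105
Δ = 0!·4!·2!/7! = 1/105
Racah Σ t=0..0: t=0:+1/4 = 1/4
⇒ 3j(2 1 3; 0 0 0)² = 3/35, sgn -1
Racah Σ t=0..0: t=0:+1/12 = 1/12
⇒ 3j(2 1 3; -1 1 0)² = 1/35, sgn -1
4πI² = N·(3j₀)²·(3jₘ)² = 9/35
I = +1·√(0.257143/4π) = 0.14304817

0.143048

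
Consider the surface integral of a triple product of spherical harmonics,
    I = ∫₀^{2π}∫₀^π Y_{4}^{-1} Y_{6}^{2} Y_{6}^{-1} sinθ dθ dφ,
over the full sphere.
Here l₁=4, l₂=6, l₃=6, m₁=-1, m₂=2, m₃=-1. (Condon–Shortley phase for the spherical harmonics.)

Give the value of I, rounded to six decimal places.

0.113069

m-sum 0 ✓  L=16 even ✓  2≤6≤10 ✓
Π(2lᵢ+1) = 9×13×13 = 1521
triangle coeff Δ(4,6,6) = 1/15315300
Σ_t [0,4]: t=0:+1/829440 t=1:−1/25920 t=2:+1/9216 t=3:−1/25920 t=4:+1/829440 = 7/207360
(3j)²=28/2431 [(4 6 6; 0 0 0)], sign=+1
Σ_t [1,4]: t=1:−1/725760 t=2:+1/34560 t=3:−1/17280 t=4:+1/82944 = -53/2903040
(3j)²=2809/306306 [(4 6 6; -1 2 -1)], sign=+1
⇒ 4πI² = 5618/34969
I = (+1)√(5618/34969/(4π)) = 0.11306920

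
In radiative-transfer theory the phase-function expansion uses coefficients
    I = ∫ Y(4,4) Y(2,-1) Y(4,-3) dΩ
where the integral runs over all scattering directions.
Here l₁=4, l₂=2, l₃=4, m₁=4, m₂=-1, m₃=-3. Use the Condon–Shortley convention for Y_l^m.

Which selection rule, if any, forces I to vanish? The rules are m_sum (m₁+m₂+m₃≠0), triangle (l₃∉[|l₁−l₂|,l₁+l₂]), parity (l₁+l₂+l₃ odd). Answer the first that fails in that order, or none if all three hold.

none

m₁+m₂+m₃ = 4 − 1 − 3 = 0  ✓
triangle: |4−2|=2 ≤ l₃=4 ≤ 4+2=6  ✓
parity: l₁+l₂+l₃ = 10 is even  ✓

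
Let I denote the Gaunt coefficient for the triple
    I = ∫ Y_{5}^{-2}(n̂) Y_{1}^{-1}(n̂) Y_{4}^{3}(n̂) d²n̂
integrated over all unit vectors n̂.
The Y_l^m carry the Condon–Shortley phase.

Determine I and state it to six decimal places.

0.085055

Rules hold: Σm=0, L=10 even, 4≤4≤6.
N = 11·3·9 = 297
Δ = 2!·8!·0!/11! = 1/495
Racah Σ t=1..1: t=1:−1/576 = -1/576
⇒ 3j(5 1 4; 0 0 0)² = 5/99, sgn -1
Racah Σ t=0..0: t=0:+1/10080 = 1/10080
⇒ 3j(5 1 4; -2 -1 3)² = 1/165, sgn -1
4πI² = N·(3j₀)²·(3jₘ)² = 1/11
I = +1·√(0.0909091/4π) = 0.08505478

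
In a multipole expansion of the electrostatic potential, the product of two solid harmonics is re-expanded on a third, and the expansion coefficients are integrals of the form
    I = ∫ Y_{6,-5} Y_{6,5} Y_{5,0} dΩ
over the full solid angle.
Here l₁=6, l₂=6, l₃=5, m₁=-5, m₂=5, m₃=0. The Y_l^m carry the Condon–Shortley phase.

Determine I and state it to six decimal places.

l₁+l₂+l₃=17 is odd: 3j(l;000)=0 ⇒ I=0

0.000000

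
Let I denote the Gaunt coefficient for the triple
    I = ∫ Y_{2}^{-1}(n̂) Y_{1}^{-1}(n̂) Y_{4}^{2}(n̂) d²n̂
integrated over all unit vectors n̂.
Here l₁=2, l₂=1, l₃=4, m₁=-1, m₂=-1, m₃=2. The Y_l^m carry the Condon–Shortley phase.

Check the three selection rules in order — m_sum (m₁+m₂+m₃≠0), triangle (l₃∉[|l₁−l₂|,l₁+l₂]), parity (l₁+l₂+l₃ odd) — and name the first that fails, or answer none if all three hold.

triangle

m₁+m₂+m₃ = -1 − 1 + 2 = 0  ✓
triangle: |2−1|=1 ≤ l₃=4 ≤ 2+1=3  ✗
parity: l₁+l₂+l₃ = 7 is odd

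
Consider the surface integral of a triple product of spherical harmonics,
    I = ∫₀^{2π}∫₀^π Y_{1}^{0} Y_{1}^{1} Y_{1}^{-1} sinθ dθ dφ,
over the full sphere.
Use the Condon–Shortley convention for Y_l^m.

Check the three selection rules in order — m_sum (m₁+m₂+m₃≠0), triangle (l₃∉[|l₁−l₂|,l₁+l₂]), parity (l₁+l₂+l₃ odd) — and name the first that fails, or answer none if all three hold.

m₁+m₂+m₃ = 0 + 1 − 1 = 0  ✓
triangle: |1−1|=0 ≤ l₃=1 ≤ 1+1=2  ✓
parity: l₁+l₂+l₃ = 3 is odd  ✗

parity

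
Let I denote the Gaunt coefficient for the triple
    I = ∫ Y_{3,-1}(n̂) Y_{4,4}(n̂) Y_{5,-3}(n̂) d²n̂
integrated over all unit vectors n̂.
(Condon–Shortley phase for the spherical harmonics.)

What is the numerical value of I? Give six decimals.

Rules hold: Σm=0, L=12 even, 1≤5≤7.
N = 7·9·11 = 693
Δ = 2!·4!·6!/13! = 1/180180
Racah Σ t=0..2: t=0:+1/576 t=1:−1/144 t=2:+1/576 = -1/288
⇒ 3j(3 4 5; 0 0 0)² = 20/1001, sgn +1
Racah Σ t=2..2: t=2:+1/5760 = 1/5760
⇒ 3j(3 4 5; -1 4 -3)² = 56/2145, sgn +1
4πI² = N·(3j₀)²·(3jₘ)² = 672/1859
I = +1·√(0.361485/4π) = 0.16960553

0.169606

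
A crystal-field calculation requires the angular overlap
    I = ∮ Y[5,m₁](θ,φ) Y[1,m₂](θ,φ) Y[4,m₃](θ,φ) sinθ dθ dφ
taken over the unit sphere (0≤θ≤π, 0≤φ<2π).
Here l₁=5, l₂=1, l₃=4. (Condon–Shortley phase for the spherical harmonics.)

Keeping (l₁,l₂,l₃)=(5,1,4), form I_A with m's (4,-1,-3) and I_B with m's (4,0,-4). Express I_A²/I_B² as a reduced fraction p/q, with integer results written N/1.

Shared (l₁,l₂,l₃)=(5,1,4): N and (l;000)² cancel in I_A²/I_B².
A: Δ = 2!·8!·0!/11! = 1/495; Racah Σ t=0..0: t=0:+1/10080 = 1/10080; ⇒ 3j(5 1 4; 4 -1 -3)² = 4/55, sgn -1
B: Δ = 2!·8!·0!/11! = 1/495; Racah Σ t=1..1: t=1:−1/40320 = -1/40320; ⇒ 3j(5 1 4; 4 0 -4)² = 1/55, sgn -1
I_A²/I_B² = (4/55)/(1/55) = 4/1

4/1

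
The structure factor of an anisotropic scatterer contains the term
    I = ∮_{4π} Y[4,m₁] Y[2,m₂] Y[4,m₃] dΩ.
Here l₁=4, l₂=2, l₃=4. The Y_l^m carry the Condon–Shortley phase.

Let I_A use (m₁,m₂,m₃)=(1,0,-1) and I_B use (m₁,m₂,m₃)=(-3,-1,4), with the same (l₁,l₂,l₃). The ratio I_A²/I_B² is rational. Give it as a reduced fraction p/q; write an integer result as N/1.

Shared (l₁,l₂,l₃)=(4,2,4): N and (l;000)² cancel in I_A²/I_B².
A: Δ = 2!·6!·2!/11! = 1/13860; Racah Σ t=0..2: t=0:+1/144 t=1:−1/48 t=2:+1/480 = -17/1440; ⇒ 3j(4 2 4; 1 0 -1)² = 289/13860, sgn +1
B: Δ = 2!·6!·2!/11! = 1/13860; Racah Σ t=1..1: t=1:−1/1440 = -1/1440; ⇒ 3j(4 2 4; -3 -1 4)² = 7/165, sgn -1
I_A²/I_B² = (289/13860)/(7/165) = 289/588

289/588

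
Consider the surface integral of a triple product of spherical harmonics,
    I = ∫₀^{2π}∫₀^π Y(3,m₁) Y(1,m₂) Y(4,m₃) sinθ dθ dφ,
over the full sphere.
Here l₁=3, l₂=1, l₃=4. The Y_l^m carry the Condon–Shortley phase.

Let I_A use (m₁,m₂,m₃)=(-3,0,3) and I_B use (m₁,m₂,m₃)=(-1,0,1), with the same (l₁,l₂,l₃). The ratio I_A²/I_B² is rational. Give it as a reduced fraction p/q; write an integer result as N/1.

7/15

Shared (l₁,l₂,l₃)=(3,1,4): N and (l;000)² cancel in I_A²/I_B².
A: Δ = 0!·6!·2!/9! = 1/252; Racah Σ t=0..0: t=0:+1/720 = 1/720; ⇒ 3j(3 1 4; -3 0 3)² = 1/36, sgn -1
B: Δ = 0!·6!·2!/9! = 1/252; Racah Σ t=0..0: t=0:+1/48 = 1/48; ⇒ 3j(3 1 4; -1 0 1)² = 5/84, sgn -1
I_A²/I_B² = (1/36)/(5/84) = 7/15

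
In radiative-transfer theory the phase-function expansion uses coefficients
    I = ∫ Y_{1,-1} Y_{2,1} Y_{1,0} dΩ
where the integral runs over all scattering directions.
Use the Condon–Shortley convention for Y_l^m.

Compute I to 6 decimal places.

Checks pass: Σm=0; 4 even; l₃=1∈[1,3].
(2·1+1)(2·2+1)(2·1+1) = 45
Δ: 2! 0! 2! / 5! → 1/30
sum: t=1:−1/1 = -1/1
3j²(1 2 1; 0 0 0) = Δ·Π!·Σ² = 2/15  (sign +1)
sum: t=2:+1/2 = 1/2
3j²(1 2 1; -1 1 0) = Δ·Π!·Σ² = 1/10  (sign -1)
combine: 4πI² = 45·2/15·1/10 = 3/5
take √, sign -1: I = -0.21850969

-0.218510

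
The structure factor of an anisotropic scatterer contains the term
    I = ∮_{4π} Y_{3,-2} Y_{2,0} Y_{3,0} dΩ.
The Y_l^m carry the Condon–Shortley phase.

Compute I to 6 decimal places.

0.000000

Σmᵢ = -2 ≠ 0, so the φ-integral vanishes; I = 0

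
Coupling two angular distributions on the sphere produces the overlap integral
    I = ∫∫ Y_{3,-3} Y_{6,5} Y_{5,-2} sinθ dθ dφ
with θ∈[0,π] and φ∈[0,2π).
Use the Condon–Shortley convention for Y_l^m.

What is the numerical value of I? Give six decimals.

0.169016

m-sum 0 ✓  L=14 even ✓  3≤5≤9 ✓
Π(2lᵢ+1) = 7×13×11 = 1001
triangle coeff Δ(3,6,5) = 1/675675
Σ_t [1,3]: t=1:−1/8640 t=2:+1/2304 t=3:−1/8640 = 7/34560
(3j)²=7/429 [(3 6 5; 0 0 0)], sign=-1
Σ_t [4,4]: t=4:+1/241920 = 1/241920
(3j)²=2/91 [(3 6 5; -3 5 -2)], sign=-1
⇒ 4πI² = 14/39
I = (+1)√(14/39/(4π)) = 0.16901560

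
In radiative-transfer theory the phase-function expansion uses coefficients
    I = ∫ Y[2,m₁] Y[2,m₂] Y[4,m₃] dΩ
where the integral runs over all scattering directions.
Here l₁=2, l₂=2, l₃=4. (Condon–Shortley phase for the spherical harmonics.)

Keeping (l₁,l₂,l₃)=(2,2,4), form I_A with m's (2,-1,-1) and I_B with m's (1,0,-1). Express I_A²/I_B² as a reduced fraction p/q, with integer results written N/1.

l's match ⇒ only the (l;m) 3-j factors differ between A and B.
A: triangle coeff Δ(2,2,4) = 1/630; Σ_t [0,0]: t=0:+1/144 = 1/144; (3j)²=1/126 [(2 2 4; 2 -1 -1)], sign=-1
B: triangle coeff Δ(2,2,4) = 1/630; Σ_t [0,0]: t=0:+1/24 = 1/24; (3j)²=1/21 [(2 2 4; 1 0 -1)], sign=-1
I_A²/I_B² = (1/126)/(1/21) = 1/6

1/6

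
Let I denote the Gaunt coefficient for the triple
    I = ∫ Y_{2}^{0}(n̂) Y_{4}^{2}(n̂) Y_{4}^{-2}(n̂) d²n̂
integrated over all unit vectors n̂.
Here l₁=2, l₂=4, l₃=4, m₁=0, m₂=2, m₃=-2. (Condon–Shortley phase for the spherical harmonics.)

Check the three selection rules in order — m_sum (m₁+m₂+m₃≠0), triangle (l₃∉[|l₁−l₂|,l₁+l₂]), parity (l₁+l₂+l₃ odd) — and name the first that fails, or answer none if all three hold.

azimuthal sum: 0 + 2 − 2 = 0  ✓
2 ≤ 4 ≤ 6 (triangle on l)  ✓
L = 2 + 4 + 4 = 10 (even)  ✓

none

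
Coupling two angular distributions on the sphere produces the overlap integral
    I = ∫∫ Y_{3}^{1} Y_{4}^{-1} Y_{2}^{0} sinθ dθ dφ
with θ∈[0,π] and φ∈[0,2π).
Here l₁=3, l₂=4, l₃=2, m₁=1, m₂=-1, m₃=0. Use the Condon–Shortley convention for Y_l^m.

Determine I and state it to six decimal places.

0.000000

l₁+l₂+l₃=9 is odd: 3j(l;000)=0 ⇒ I=0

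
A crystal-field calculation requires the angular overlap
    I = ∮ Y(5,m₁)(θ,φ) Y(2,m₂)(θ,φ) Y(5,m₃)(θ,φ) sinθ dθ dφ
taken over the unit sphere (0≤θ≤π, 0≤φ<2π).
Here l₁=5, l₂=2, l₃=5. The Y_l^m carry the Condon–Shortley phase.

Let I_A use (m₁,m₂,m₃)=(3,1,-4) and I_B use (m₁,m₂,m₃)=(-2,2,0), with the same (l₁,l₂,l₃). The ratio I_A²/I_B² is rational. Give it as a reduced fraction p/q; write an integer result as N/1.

21/20

l's match ⇒ only the (l;m) 3-j factors differ between A and B.
A: triangle coeff Δ(5,2,5) = 1/38610; Σ_t [1,2]: t=1:−1/10080 t=2:+1/80640 = -1/11520; (3j)²=49/1430 [(5 2 5; 3 1 -4)], sign=+1
B: triangle coeff Δ(5,2,5) = 1/38610; Σ_t [2,2]: t=2:+1/2880 = 1/2880; (3j)²=14/429 [(5 2 5; -2 2 0)], sign=-1
I_A²/I_B² = (49/1430)/(14/429) = 21/20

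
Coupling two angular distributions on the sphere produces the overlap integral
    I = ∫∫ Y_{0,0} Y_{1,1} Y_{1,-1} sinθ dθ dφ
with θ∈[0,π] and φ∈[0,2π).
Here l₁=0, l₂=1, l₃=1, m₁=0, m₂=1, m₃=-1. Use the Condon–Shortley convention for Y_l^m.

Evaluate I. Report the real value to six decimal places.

-0.282095

Checks pass: Σm=0; 2 even; l₃=1∈[1,1].
(2·0+1)(2·1+1)(2·1+1) = 9
Δ: 0! 0! 2! / 3! → 1/3
sum: t=0:+1/1 = 1/1
3j²(0 1 1; 0 0 0) = Δ·Π!·Σ² = 1/3  (sign -1)
sum: t=0:+1/2 = 1/2
3j²(0 1 1; 0 1 -1) = Δ·Π!·Σ² = 1/3  (sign +1)
combine: 4πI² = 9·1/3·1/3 = 1/1
take √, sign -1: I = -0.28209479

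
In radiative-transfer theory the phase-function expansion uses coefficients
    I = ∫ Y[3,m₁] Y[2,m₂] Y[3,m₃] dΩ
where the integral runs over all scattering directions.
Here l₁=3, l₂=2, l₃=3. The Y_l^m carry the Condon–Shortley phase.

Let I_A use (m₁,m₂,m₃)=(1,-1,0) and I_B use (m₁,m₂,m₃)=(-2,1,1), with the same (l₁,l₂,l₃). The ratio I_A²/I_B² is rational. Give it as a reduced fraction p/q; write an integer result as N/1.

2/15

l's match ⇒ only the (l;m) 3-j factors differ between A and B.
A: triangle coeff Δ(3,2,3) = 1/3780; Σ_t [0,1]: t=0:+1/8 t=1:−1/12 = 1/24; (3j)²=1/210 [(3 2 3; 1 -1 0)], sign=-1
B: triangle coeff Δ(3,2,3) = 1/3780; Σ_t [1,2]: t=1:−1/48 t=2:+1/12 = 1/16; (3j)²=1/28 [(3 2 3; -2 1 1)], sign=+1
I_A²/I_B² = (1/210)/(1/28) = 2/15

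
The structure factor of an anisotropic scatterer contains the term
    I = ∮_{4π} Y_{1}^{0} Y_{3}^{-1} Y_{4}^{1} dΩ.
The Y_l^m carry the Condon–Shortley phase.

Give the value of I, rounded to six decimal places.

-0.238414

m-sum 0 ✓  L=8 even ✓  2≤4≤4 ✓
Π(2lᵢ+1) = 3×7×9 = 189
triangle coeff Δ(1,3,4) = 1/252
Σ_t [0,0]: t=0:+1/36 = 1/36
(3j)²=4/63 [(1 3 4; 0 0 0)], sign=+1
Σ_t [0,0]: t=0:+1/48 = 1/48
(3j)²=5/84 [(1 3 4; 0 -1 1)], sign=-1
⇒ 4πI² = 5/7
I = (-1)√(5/7/(4π)) = -0.23841361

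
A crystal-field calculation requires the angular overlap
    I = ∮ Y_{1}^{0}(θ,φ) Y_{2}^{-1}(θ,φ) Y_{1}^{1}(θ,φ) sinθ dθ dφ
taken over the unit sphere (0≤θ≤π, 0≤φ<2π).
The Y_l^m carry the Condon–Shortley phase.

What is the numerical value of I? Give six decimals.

m-sum 0 ✓  L=4 even ✓  1≤1≤3 ✓
Π(2lᵢ+1) = 3×5×3 = 45
triangle coeff Δ(1,2,1) = 1/30
Σ_t [1,1]: t=1:−1/1 = -1/1
(3j)²=2/15 [(1 2 1; 0 0 0)], sign=+1
Σ_t [1,1]: t=1:−1/2 = -1/2
(3j)²=1/10 [(1 2 1; 0 -1 1)], sign=-1
⇒ 4πI² = 3/5
I = (-1)√(3/5/(4π)) = -0.21850969

-0.218510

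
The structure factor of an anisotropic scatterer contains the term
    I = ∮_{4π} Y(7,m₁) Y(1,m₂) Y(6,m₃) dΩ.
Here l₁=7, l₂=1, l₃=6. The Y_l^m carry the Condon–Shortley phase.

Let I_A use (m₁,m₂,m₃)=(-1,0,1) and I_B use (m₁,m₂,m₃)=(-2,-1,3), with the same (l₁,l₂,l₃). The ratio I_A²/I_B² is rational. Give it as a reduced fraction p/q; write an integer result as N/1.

Same 7,1,6: normalisation and zero-m 3j drop out of the ratio.
A: Δ: 2! 12! 0! / 15! → 1/1365; sum: t=1:−1/604800 = -1/604800; 3j²(7 1 6; -1 0 1) = Δ·Π!·Σ² = 16/455  (sign +1)
B: Δ: 2! 12! 0! / 15! → 1/1365; sum: t=0:+1/4354560 = 1/4354560; 3j²(7 1 6; -2 -1 3) = Δ·Π!·Σ² = 2/273  (sign -1)
I_A²/I_B² = (16/455)/(2/273) = 24/5

24/5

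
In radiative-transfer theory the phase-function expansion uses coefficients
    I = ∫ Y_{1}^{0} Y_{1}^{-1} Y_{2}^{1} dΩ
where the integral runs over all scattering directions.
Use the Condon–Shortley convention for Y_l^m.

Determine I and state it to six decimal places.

-0.218510

Rules hold: Σm=0, L=4 even, 0≤2≤2.
N = 3·3·5 = 45
Δ = 0!·2!·2!/5! = 1/30
Racah Σ t=0..0: t=0:+1/1 = 1/1
⇒ 3j(1 1 2; 0 0 0)² = 2/15, sgn +1
Racah Σ t=0..0: t=0:+1/2 = 1/2
⇒ 3j(1 1 2; 0 -1 1)² = 1/10, sgn -1
4πI² = N·(3j₀)²·(3jₘ)² = 3/5
I = -1·√(0.6/4π) = -0.21850969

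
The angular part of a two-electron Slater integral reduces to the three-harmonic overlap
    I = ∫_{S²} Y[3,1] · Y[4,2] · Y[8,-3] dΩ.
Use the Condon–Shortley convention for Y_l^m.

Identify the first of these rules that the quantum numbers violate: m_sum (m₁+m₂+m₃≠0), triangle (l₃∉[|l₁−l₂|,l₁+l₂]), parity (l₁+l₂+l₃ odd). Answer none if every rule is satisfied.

azimuthal sum: 1 + 2 − 3 = 0  ✓
1 ≤ 8 ≤ 7 (triangle on l)  ✗
L = 3 + 4 + 8 = 15 (odd)

triangle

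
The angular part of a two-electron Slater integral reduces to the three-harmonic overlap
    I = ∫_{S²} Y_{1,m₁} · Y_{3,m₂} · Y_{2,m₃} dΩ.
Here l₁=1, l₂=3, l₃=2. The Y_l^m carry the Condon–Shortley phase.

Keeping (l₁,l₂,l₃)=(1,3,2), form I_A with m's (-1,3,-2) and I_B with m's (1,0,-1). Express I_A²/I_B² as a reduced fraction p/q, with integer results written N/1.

Shared (l₁,l₂,l₃)=(1,3,2): N and (l;000)² cancel in I_A²/I_B².
A: Δ = 2!·0!·4!/7! = 1/105; Racah Σ t=2..2: t=2:+1/48 = 1/48; ⇒ 3j(1 3 2; -1 3 -2)² = 1/7, sgn +1
B: Δ = 2!·0!·4!/7! = 1/105; Racah Σ t=0..0: t=0:+1/12 = 1/12; ⇒ 3j(1 3 2; 1 0 -1)² = 1/35, sgn -1
I_A²/I_B² = (1/7)/(1/35) = 5/1

5/1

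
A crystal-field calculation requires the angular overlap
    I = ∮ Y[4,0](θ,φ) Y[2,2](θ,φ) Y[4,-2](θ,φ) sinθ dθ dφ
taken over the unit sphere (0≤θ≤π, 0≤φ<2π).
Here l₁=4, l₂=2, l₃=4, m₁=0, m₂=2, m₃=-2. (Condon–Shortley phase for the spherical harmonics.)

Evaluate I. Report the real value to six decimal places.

m-sum 0 ✓  L=10 even ✓  2≤4≤6 ✓
Π(2lᵢ+1) = 9×5×9 = 405
triangle coeff Δ(4,2,4) = 1/13860
Σ_t [0,2]: t=0:+1/192 t=1:−1/36 t=2:+1/192 = -5/288
(3j)²=20/693 [(4 2 4; 0 0 0)], sign=-1
Σ_t [2,2]: t=2:+1/192 = 1/192
(3j)²=3/77 [(4 2 4; 0 2 -2)], sign=+1
⇒ 4πI² = 2700/5929
I = (-1)√(2700/5929/(4π)) = -0.19036462

-0.190365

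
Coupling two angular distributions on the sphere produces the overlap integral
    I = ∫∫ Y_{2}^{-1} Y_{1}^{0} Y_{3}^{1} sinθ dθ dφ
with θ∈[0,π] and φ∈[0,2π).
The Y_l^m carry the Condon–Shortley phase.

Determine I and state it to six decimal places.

Rules hold: Σm=0, L=6 even, 1≤3≤3.
N = 5·3·7 = 105
Δ = 0!·4!·2!/7! = 1/105
Racah Σ t=0..0: t=0:+1/4 = 1/4
⇒ 3j(2 1 3; 0 0 0)² = 3/35, sgn -1
Racah Σ t=0..0: t=0:+1/6 = 1/6
⇒ 3j(2 1 3; -1 0 1)² = 8/105, sgn +1
4πI² = N·(3j₀)²·(3jₘ)² = 24/35
I = -1·√(0.685714/4π) = -0.23359668

-0.233597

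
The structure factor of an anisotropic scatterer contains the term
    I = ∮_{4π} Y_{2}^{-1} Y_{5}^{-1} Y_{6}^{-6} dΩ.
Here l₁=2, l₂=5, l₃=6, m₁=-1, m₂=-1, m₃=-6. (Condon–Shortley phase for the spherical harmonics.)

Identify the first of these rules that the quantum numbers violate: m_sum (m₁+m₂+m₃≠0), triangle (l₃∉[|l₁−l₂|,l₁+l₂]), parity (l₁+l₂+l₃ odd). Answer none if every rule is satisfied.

m_sum

Σmᵢ = -8  ✗
l₃∈[|l₁−l₂|,l₁+l₂]=[3,7], have l₃=6
Σlᵢ = 13 ⇒ odd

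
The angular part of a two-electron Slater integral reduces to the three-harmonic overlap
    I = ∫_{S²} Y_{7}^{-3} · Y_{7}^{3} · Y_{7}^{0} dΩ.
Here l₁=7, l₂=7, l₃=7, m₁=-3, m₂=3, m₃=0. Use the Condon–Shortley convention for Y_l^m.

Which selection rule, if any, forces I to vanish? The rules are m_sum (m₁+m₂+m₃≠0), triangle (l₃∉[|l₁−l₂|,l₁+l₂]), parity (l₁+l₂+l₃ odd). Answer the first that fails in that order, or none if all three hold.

m₁+m₂+m₃ = -3 + 3 + 0 = 0  ✓
triangle: |7−7|=0 ≤ l₃=7 ≤ 7+7=14  ✓
parity: l₁+l₂+l₃ = 21 is odd  ✗

parity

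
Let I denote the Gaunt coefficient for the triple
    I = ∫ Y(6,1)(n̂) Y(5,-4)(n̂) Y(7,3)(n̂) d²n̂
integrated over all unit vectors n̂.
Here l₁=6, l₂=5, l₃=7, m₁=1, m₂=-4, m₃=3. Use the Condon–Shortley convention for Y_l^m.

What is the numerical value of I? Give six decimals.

Rules hold: Σm=0, L=18 even, 1≤7≤11.
N = 13·11·15 = 2145
Δ = 4!·8!·6!/19! = 1/174594420
Racah Σ t=0..4: t=0:+1/4147200 t=1:−1/207360 t=2:+1/82944 t=3:−1/207360 t=4:+1/4147200 = 1/345600
⇒ 3j(6 5 7; 0 0 0)² = 420/46189, sgn -1
Racah Σ t=0..1: t=0:+1/2073600 t=1:−1/2488320 = 1/12441600
⇒ 3j(6 5 7; 1 -4 3)² = 98/138567, sgn +1
4πI² = N·(3j₀)²·(3jₘ)² = 205800/14919047
I = -1·√(0.0137944/4π) = -0.03313197

-0.033132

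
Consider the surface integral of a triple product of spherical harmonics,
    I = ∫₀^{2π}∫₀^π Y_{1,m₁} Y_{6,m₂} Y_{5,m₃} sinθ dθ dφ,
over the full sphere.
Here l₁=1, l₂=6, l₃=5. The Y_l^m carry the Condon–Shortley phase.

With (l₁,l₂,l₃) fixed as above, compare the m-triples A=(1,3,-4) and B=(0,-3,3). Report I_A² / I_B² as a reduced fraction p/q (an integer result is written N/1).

1/9

l's match ⇒ only the (l;m) 3-j factors differ between A and B.
A: triangle coeff Δ(1,6,5) = 1/858; Σ_t [0,0]: t=0:+1/725760 = 1/725760; (3j)²=1/286 [(1 6 5; 1 3 -4)], sign=-1
B: triangle coeff Δ(1,6,5) = 1/858; Σ_t [1,1]: t=1:−1/80640 = -1/80640; (3j)²=9/286 [(1 6 5; 0 -3 3)], sign=-1
I_A²/I_B² = (1/286)/(9/286) = 1/9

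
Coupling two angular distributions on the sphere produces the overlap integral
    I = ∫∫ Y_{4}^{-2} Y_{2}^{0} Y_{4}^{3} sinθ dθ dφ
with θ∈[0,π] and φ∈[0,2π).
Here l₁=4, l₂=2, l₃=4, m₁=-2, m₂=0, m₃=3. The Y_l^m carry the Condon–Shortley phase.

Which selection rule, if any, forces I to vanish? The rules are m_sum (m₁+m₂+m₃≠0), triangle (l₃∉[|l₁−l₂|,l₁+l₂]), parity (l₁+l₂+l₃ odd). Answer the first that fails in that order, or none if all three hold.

m₁+m₂+m₃ = -2 + 0 + 3 = 1  ✗
triangle: |4−2|=2 ≤ l₃=4 ≤ 4+2=6
parity: l₁+l₂+l₃ = 10 is even

m_sum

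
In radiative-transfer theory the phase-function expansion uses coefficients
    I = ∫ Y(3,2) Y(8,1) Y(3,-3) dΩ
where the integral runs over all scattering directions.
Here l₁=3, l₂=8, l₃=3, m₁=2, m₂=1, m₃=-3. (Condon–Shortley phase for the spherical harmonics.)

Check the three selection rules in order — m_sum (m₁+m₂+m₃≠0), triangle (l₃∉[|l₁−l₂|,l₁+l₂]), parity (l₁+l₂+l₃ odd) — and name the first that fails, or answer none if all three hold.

triangle

m₁+m₂+m₃ = 2 + 1 − 3 = 0  ✓
triangle: |3−8|=5 ≤ l₃=3 ≤ 3+8=11  ✗
parity: l₁+l₂+l₃ = 14 is even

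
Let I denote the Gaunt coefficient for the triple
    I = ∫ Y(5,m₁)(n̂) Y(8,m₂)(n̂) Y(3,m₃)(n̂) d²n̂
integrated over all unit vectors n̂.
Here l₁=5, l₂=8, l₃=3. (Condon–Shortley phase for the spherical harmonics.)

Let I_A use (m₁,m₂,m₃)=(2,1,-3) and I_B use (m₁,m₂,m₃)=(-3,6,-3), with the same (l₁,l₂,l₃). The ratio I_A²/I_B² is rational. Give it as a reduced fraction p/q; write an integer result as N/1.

4/143

Same 5,8,3: normalisation and zero-m 3j drop out of the ratio.
A: Δ: 10! 0! 6! / 17! → 1/136136; sum: t=3:−1/21772800 = -1/21772800; 3j²(5 8 3; 2 1 -3) = Δ·Π!·Σ² = 3/4862  (sign -1)
B: Δ: 10! 0! 6! / 17! → 1/136136; sum: t=8:+1/58060800 = 1/58060800; 3j²(5 8 3; -3 6 -3) = Δ·Π!·Σ² = 3/136  (sign +1)
I_A²/I_B² = (3/4862)/(3/136) = 4/143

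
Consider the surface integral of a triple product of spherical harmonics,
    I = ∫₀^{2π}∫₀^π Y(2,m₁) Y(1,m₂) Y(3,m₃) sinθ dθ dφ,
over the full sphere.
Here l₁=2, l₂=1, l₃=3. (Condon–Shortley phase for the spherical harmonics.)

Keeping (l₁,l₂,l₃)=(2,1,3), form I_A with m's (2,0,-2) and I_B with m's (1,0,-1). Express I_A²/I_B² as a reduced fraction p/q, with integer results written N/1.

l's match ⇒ only the (l;m) 3-j factors differ between A and B.
A: triangle coeff Δ(2,1,3) = 1/105; Σ_t [0,0]: t=0:+1/24 = 1/24; (3j)²=1/21 [(2 1 3; 2 0 -2)], sign=-1
B: triangle coeff Δ(2,1,3) = 1/105; Σ_t [0,0]: t=0:+1/6 = 1/6; (3j)²=8/105 [(2 1 3; 1 0 -1)], sign=+1
I_A²/I_B² = (1/21)/(8/105) = 5/8

5/8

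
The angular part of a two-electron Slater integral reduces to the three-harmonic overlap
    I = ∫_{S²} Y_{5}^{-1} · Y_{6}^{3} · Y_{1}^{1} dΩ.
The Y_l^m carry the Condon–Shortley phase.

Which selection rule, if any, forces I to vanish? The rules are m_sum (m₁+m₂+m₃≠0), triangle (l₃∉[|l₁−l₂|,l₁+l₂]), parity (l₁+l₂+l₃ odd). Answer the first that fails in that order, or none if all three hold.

m_sum

azimuthal sum: -1 + 3 + 1 = 3  ✗
1 ≤ 1 ≤ 11 (triangle on l)
L = 5 + 6 + 1 = 12 (even)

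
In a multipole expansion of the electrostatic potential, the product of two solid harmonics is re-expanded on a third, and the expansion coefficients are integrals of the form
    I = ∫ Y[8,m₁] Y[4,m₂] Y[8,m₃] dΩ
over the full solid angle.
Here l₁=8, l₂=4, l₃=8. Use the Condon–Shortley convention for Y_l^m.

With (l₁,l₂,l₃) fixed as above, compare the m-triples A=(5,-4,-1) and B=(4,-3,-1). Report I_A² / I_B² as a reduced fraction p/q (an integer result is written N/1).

26/25

Same 8,4,8: normalisation and zero-m 3j drop out of the ratio.
A: Δ: 4! 12! 4! / 21! → 1/185175900; sum: t=0:+1/1254113280 = 1/1254113280; 3j²(8 4 8; 5 -4 -1) = Δ·Π!·Σ² = 55/5814  (sign -1)
B: Δ: 4! 12! 4! / 21! → 1/185175900; sum: t=0:+1/139345920 t=1:−1/313528320 = 1/250822656; 3j²(8 4 8; 4 -3 -1) = Δ·Π!·Σ² = 1375/151164  (sign -1)
I_A²/I_B² = (55/5814)/(1375/151164) = 26/25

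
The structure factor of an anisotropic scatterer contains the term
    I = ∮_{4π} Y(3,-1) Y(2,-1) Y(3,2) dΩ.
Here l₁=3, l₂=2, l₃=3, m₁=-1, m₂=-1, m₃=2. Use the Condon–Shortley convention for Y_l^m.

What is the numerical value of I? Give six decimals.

0.162868

Checks pass: Σm=0; 8 even; l₃=3∈[1,5].
(2·3+1)(2·2+1)(2·3+1) = 245
Δ: 2! 4! 2! / 9! → 1/3780
sum: t=0:+1/24 t=1:−1/4 t=2:+1/24 = -1/6
3j²(3 2 3; 0 0 0) = Δ·Π!·Σ² = 4/105  (sign +1)
sum: t=0:+1/48 t=1:−1/12 = -1/16
3j²(3 2 3; -1 -1 2) = Δ·Π!·Σ² = 1/28  (sign +1)
combine: 4πI² = 245·4/105·1/28 = 1/3
take √, sign +1: I = 0.16286750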